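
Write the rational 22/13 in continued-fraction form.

[1; 1, 2, 4]

Run the Euclidean algorithm on 22 and 13; the successive quotients are the partial quotients a_0, a_1, ... (each step inverts the fractional part left over by the previous one):
  22 = 1*13 + 9, so a_0 = 1.
  13 = 1*9 + 4, so a_1 = 1.
  9 = 2*4 + 1, so a_2 = 2.
  4 = 4*1 + 0, so a_3 = 4.
The remainder reaches 0 after 4 divisions, so the expansion has 4 partial quotients, read off in order.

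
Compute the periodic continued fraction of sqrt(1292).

[35; (1, 16, 1, 70)]

Write x_i = (sqrt(1292) + m_i)/d_i with (m_0, d_0) = (0, 1). a_0 = floor(sqrt(1292)) = 35, since 35^2 = 1225 <= 1292 < 1296 = 36^2.
Iterate m_{i+1} = d_i*a_i - m_i, d_{i+1} = (1292 - m_{i+1}^2)/d_i, a_{i+1} = floor((a_0 + m_{i+1})/d_{i+1}):
  m_1 = 1*35 - 0 = 35, d_1 = (1292 - 35^2)/1 = 67/1 = 67, a_1 = floor((35 + 35)/67) = 1.
  m_2 = 67*1 - 35 = 32, d_2 = (1292 - 32^2)/67 = 268/67 = 4, a_2 = floor((35 + 32)/4) = 16.
  m_3 = 4*16 - 32 = 32, d_3 = (1292 - 32^2)/4 = 268/4 = 67, a_3 = floor((35 + 32)/67) = 1.
  m_4 = 67*1 - 32 = 35, d_4 = (1292 - 35^2)/67 = 67/67 = 1, a_4 = floor((35 + 35)/1) = 70.
  m_5 = 1*70 - 35 = 35, d_5 = (1292 - 35^2)/1 = 67/1 = 67: (m_5, d_5) = (m_1, d_1) = (35, 67), so from here the quotients repeat a_1, ..., a_4; the period length is 4.
Hence the expansion of sqrt(1292) is a_0 = 35 followed by the repeating block 1, 16, 1, 70 (period 4).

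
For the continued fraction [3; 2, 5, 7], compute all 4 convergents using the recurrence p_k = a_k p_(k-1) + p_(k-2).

Using the convergent recurrence p_i = a_i*p_{i-1} + p_{i-2}, q_i = a_i*q_{i-1} + q_{i-2} with p_{-2}=0, p_{-1}=1, q_{-2}=1, q_{-1}=0:
  i=0: a_0=3, p_0 = 3*1 + 0 = 3, q_0 = 3*0 + 1 = 1.
  i=1: a_1=2, p_1 = 2*3 + 1 = 7, q_1 = 2*1 + 0 = 2.
  i=2: a_2=5, p_2 = 5*7 + 3 = 38, q_2 = 5*2 + 1 = 11.
  i=3: a_3=7, p_3 = 7*38 + 7 = 273, q_3 = 7*11 + 2 = 79.

3/1, 7/2, 38/11, 273/79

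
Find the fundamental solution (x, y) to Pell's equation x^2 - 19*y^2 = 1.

(x, y) = (170, 39)

First expand sqrt(19) as a continued fraction. With x_i = (sqrt(19) + m_i)/d_i and (m_0, d_0) = (0, 1): a_0 = floor(sqrt(19)) = 4, since 4^2 = 16 <= 19 < 25 = 5^2.
Iterate m_{i+1} = d_i*a_i - m_i, d_{i+1} = (19 - m_{i+1}^2)/d_i, a_{i+1} = floor((a_0 + m_{i+1})/d_{i+1}):
  m_1 = 1*4 - 0 = 4, d_1 = (19 - 4^2)/1 = 3/1 = 3, a_1 = floor((4 + 4)/3) = 2.
  m_2 = 3*2 - 4 = 2, d_2 = (19 - 2^2)/3 = 15/3 = 5, a_2 = floor((4 + 2)/5) = 1.
  m_3 = 5*1 - 2 = 3, d_3 = (19 - 3^2)/5 = 10/5 = 2, a_3 = floor((4 + 3)/2) = 3.
  m_4 = 2*3 - 3 = 3, d_4 = (19 - 3^2)/2 = 10/2 = 5, a_4 = floor((4 + 3)/5) = 1.
  m_5 = 5*1 - 3 = 2, d_5 = (19 - 2^2)/5 = 15/5 = 3, a_5 = floor((4 + 2)/3) = 2.
  m_6 = 3*2 - 2 = 4, d_6 = (19 - 4^2)/3 = 3/3 = 1, a_6 = floor((4 + 4)/1) = 8.
  m_7 = 1*8 - 4 = 4, d_7 = (19 - 4^2)/1 = 3/1 = 3: (m_7, d_7) = (m_1, d_1) = (4, 3), so from here the quotients repeat a_1, ..., a_6; the period length is 6.
So sqrt(19) = [4; (2, 1, 3, 1, 2, 8)] with period length k = 6.
k is even, so the fundamental solution of x^2 - 19y^2 = 1 is (p_{k-1}, q_{k-1}) = (p_5, q_5); compute convergents through index 5.
Convergents (p_i = a_i*p_{i-1} + p_{i-2}, q_i = a_i*q_{i-1} + q_{i-2} with p_{-2}=0, p_{-1}=1, q_{-2}=1, q_{-1}=0):
  i=0: a_0=4, p_0 = 4*1 + 0 = 4, q_0 = 4*0 + 1 = 1.
  i=1: a_1=2, p_1 = 2*4 + 1 = 9, q_1 = 2*1 + 0 = 2.
  i=2: a_2=1, p_2 = 1*9 + 4 = 13, q_2 = 1*2 + 1 = 3.
  i=3: a_3=3, p_3 = 3*13 + 9 = 48, q_3 = 3*3 + 2 = 11.
  i=4: a_4=1, p_4 = 1*48 + 13 = 61, q_4 = 1*11 + 3 = 14.
  i=5: a_5=2, p_5 = 2*61 + 48 = 170, q_5 = 2*14 + 11 = 39.
Check: 170^2 - 19*39^2 = 28900 - 28899 = 1, so (x, y) = (170, 39) solves the equation, and by the theorem it is the least positive solution.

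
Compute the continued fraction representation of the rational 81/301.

[0; 3, 1, 2, 1, 1, 11]

Run the Euclidean algorithm on 81 and 301; the successive quotients are the partial quotients a_0, a_1, ... (each step inverts the fractional part left over by the previous one):
  81 = 0*301 + 81, so a_0 = 0.
  301 = 3*81 + 58, so a_1 = 3.
  81 = 1*58 + 23, so a_2 = 1.
  58 = 2*23 + 12, so a_3 = 2.
  23 = 1*12 + 11, so a_4 = 1.
  12 = 1*11 + 1, so a_5 = 1.
  11 = 11*1 + 0, so a_6 = 11.
The remainder reaches 0 after 7 divisions, so the expansion has 7 partial quotients, read off in order.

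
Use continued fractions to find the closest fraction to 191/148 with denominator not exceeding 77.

Expand x = 191/148 as a continued fraction with the Euclidean algorithm:
  191 = 1*148 + 43, so a_0 = 1.
  148 = 3*43 + 19, so a_1 = 3.
  43 = 2*19 + 5, so a_2 = 2.
  19 = 3*5 + 4, so a_3 = 3.
  5 = 1*4 + 1, so a_4 = 1.
  4 = 4*1 + 0, so a_5 = 4.
so x = [1; 3, 2, 3, 1, 4].
Convergents (p_i = a_i*p_{i-1} + p_{i-2}, q_i = a_i*q_{i-1} + q_{i-2} with p_{-2}=0, p_{-1}=1, q_{-2}=1, q_{-1}=0), until the denominator exceeds 77:
  i=0: a_0=1, p_0 = 1*1 + 0 = 1, q_0 = 1*0 + 1 = 1.
  i=1: a_1=3, p_1 = 3*1 + 1 = 4, q_1 = 3*1 + 0 = 3.
  i=2: a_2=2, p_2 = 2*4 + 1 = 9, q_2 = 2*3 + 1 = 7.
  i=3: a_3=3, p_3 = 3*9 + 4 = 31, q_3 = 3*7 + 3 = 24.
  i=4: a_4=1, p_4 = 1*31 + 9 = 40, q_4 = 1*24 + 7 = 31.
  i=5: a_5=4, p_5 = 4*40 + 31 = 191, q_5 = 4*31 + 24 = 148.
q_5 = 148 > 77, so the last convergent with denominator <= 77 is p_4/q_4 = 40/31.
The closest fraction with denominator <= 77 is either p_4/q_4 or the intermediate fraction (k*p_4 + p_3)/(k*q_4 + q_3) with the largest k >= 1 whose denominator stays <= 77; these approach x as k grows, and every other convergent or intermediate fraction in range is farther away.
Largest k: floor((77 - q_3)/q_4) = floor((77 - 24)/31) = 1.
That gives (1*40 + 31)/(1*31 + 24) = 71/55.
Compare the errors: |x - 40/31| = |191*31 - 40*148|/(148*31) = 1/4588, and |x - 71/55| = |191*55 - 71*148|/(148*55) = 3/8140.
Cross-multiplying, 1*8140 = 8140 < 13764 = 3*4588, so 1/4588 is smaller: the convergent 40/31 is closer to x than 71/55.

40/31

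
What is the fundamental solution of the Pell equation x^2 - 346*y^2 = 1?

(x, y) = (17299, 930)

First expand sqrt(346) as a continued fraction. With x_i = (sqrt(346) + m_i)/d_i and (m_0, d_0) = (0, 1): a_0 = floor(sqrt(346)) = 18, since 18^2 = 324 <= 346 < 361 = 19^2.
Iterate m_{i+1} = d_i*a_i - m_i, d_{i+1} = (346 - m_{i+1}^2)/d_i, a_{i+1} = floor((a_0 + m_{i+1})/d_{i+1}):
  m_1 = 1*18 - 0 = 18, d_1 = (346 - 18^2)/1 = 22/1 = 22, a_1 = floor((18 + 18)/22) = 1.
  m_2 = 22*1 - 18 = 4, d_2 = (346 - 4^2)/22 = 330/22 = 15, a_2 = floor((18 + 4)/15) = 1.
  m_3 = 15*1 - 4 = 11, d_3 = (346 - 11^2)/15 = 225/15 = 15, a_3 = floor((18 + 11)/15) = 1.
  m_4 = 15*1 - 11 = 4, d_4 = (346 - 4^2)/15 = 330/15 = 22, a_4 = floor((18 + 4)/22) = 1.
  m_5 = 22*1 - 4 = 18, d_5 = (346 - 18^2)/22 = 22/22 = 1, a_5 = floor((18 + 18)/1) = 36.
  m_6 = 1*36 - 18 = 18, d_6 = (346 - 18^2)/1 = 22/1 = 22: (m_6, d_6) = (m_1, d_1) = (18, 22), so from here the quotients repeat a_1, ..., a_5; the period length is 5.
So sqrt(346) = [18; (1, 1, 1, 1, 36)] with period length k = 5.
k is odd, so (p_{k-1}, q_{k-1}) only solves x^2 - 346y^2 = -1 and the fundamental solution of x^2 - 346y^2 = 1 is (p_{2k-1}, q_{2k-1}) = (p_9, q_9); compute convergents through index 9, running through the period twice.
Convergents (p_i = a_i*p_{i-1} + p_{i-2}, q_i = a_i*q_{i-1} + q_{i-2} with p_{-2}=0, p_{-1}=1, q_{-2}=1, q_{-1}=0):
  i=0: a_0=18, p_0 = 18*1 + 0 = 18, q_0 = 18*0 + 1 = 1.
  i=1: a_1=1, p_1 = 1*18 + 1 = 19, q_1 = 1*1 + 0 = 1.
  i=2: a_2=1, p_2 = 1*19 + 18 = 37, q_2 = 1*1 + 1 = 2.
  i=3: a_3=1, p_3 = 1*37 + 19 = 56, q_3 = 1*2 + 1 = 3.
  i=4: a_4=1, p_4 = 1*56 + 37 = 93, q_4 = 1*3 + 2 = 5.
  i=5: a_5=36, p_5 = 36*93 + 56 = 3404, q_5 = 36*5 + 3 = 183.
  i=6: a_6=1, p_6 = 1*3404 + 93 = 3497, q_6 = 1*183 + 5 = 188.
  i=7: a_7=1, p_7 = 1*3497 + 3404 = 6901, q_7 = 1*188 + 183 = 371.
  i=8: a_8=1, p_8 = 1*6901 + 3497 = 10398, q_8 = 1*371 + 188 = 559.
  i=9: a_9=1, p_9 = 1*10398 + 6901 = 17299, q_9 = 1*559 + 371 = 930.
Indeed p_4^2 - 346*q_4^2 = 8649 - 8650 = -1, not +1.
Check: 17299^2 - 346*930^2 = 299255401 - 299255400 = 1, so (x, y) = (17299, 930) solves the equation, and by the theorem it is the least positive solution.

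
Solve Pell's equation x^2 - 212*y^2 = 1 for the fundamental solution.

First expand sqrt(212) as a continued fraction. With x_i = (sqrt(212) + m_i)/d_i and (m_0, d_0) = (0, 1): a_0 = floor(sqrt(212)) = 14, since 14^2 = 196 <= 212 < 225 = 15^2.
Iterate m_{i+1} = d_i*a_i - m_i, d_{i+1} = (212 - m_{i+1}^2)/d_i, a_{i+1} = floor((a_0 + m_{i+1})/d_{i+1}):
  m_1 = 1*14 - 0 = 14, d_1 = (212 - 14^2)/1 = 16/1 = 16, a_1 = floor((14 + 14)/16) = 1.
  m_2 = 16*1 - 14 = 2, d_2 = (212 - 2^2)/16 = 208/16 = 13, a_2 = floor((14 + 2)/13) = 1.
  m_3 = 13*1 - 2 = 11, d_3 = (212 - 11^2)/13 = 91/13 = 7, a_3 = floor((14 + 11)/7) = 3.
  m_4 = 7*3 - 11 = 10, d_4 = (212 - 10^2)/7 = 112/7 = 16, a_4 = floor((14 + 10)/16) = 1.
  m_5 = 16*1 - 10 = 6, d_5 = (212 - 6^2)/16 = 176/16 = 11, a_5 = floor((14 + 6)/11) = 1.
  m_6 = 11*1 - 6 = 5, d_6 = (212 - 5^2)/11 = 187/11 = 17, a_6 = floor((14 + 5)/17) = 1.
  m_7 = 17*1 - 5 = 12, d_7 = (212 - 12^2)/17 = 68/17 = 4, a_7 = floor((14 + 12)/4) = 6.
  m_8 = 4*6 - 12 = 12, d_8 = (212 - 12^2)/4 = 68/4 = 17, a_8 = floor((14 + 12)/17) = 1.
  m_9 = 17*1 - 12 = 5, d_9 = (212 - 5^2)/17 = 187/17 = 11, a_9 = floor((14 + 5)/11) = 1.
  m_10 = 11*1 - 5 = 6, d_10 = (212 - 6^2)/11 = 176/11 = 16, a_10 = floor((14 + 6)/16) = 1.
  m_11 = 16*1 - 6 = 10, d_11 = (212 - 10^2)/16 = 112/16 = 7, a_11 = floor((14 + 10)/7) = 3.
  m_12 = 7*3 - 10 = 11, d_12 = (212 - 11^2)/7 = 91/7 = 13, a_12 = floor((14 + 11)/13) = 1.
  m_13 = 13*1 - 11 = 2, d_13 = (212 - 2^2)/13 = 208/13 = 16, a_13 = floor((14 + 2)/16) = 1.
  m_14 = 16*1 - 2 = 14, d_14 = (212 - 14^2)/16 = 16/16 = 1, a_14 = floor((14 + 14)/1) = 28.
  m_15 = 1*28 - 14 = 14, d_15 = (212 - 14^2)/1 = 16/1 = 16: (m_15, d_15) = (m_1, d_1) = (14, 16), so from here the quotients repeat a_1, ..., a_14; the period length is 14.
So sqrt(212) = [14; (1, 1, 3, 1, 1, 1, 6, 1, 1, 1, 3, 1, 1, 28)] with period length k = 14.
k is even, so the fundamental solution of x^2 - 212y^2 = 1 is (p_{k-1}, q_{k-1}) = (p_13, q_13); compute convergents through index 13.
Convergents (p_i = a_i*p_{i-1} + p_{i-2}, q_i = a_i*q_{i-1} + q_{i-2} with p_{-2}=0, p_{-1}=1, q_{-2}=1, q_{-1}=0):
  i=0: a_0=14, p_0 = 14*1 + 0 = 14, q_0 = 14*0 + 1 = 1.
  i=1: a_1=1, p_1 = 1*14 + 1 = 15, q_1 = 1*1 + 0 = 1.
  i=2: a_2=1, p_2 = 1*15 + 14 = 29, q_2 = 1*1 + 1 = 2.
  i=3: a_3=3, p_3 = 3*29 + 15 = 102, q_3 = 3*2 + 1 = 7.
  i=4: a_4=1, p_4 = 1*102 + 29 = 131, q_4 = 1*7 + 2 = 9.
  i=5: a_5=1, p_5 = 1*131 + 102 = 233, q_5 = 1*9 + 7 = 16.
  i=6: a_6=1, p_6 = 1*233 + 131 = 364, q_6 = 1*16 + 9 = 25.
  i=7: a_7=6, p_7 = 6*364 + 233 = 2417, q_7 = 6*25 + 16 = 166.
  i=8: a_8=1, p_8 = 1*2417 + 364 = 2781, q_8 = 1*166 + 25 = 191.
  i=9: a_9=1, p_9 = 1*2781 + 2417 = 5198, q_9 = 1*191 + 166 = 357.
  i=10: a_10=1, p_10 = 1*5198 + 2781 = 7979, q_10 = 1*357 + 191 = 548.
  i=11: a_11=3, p_11 = 3*7979 + 5198 = 29135, q_11 = 3*548 + 357 = 2001.
  i=12: a_12=1, p_12 = 1*29135 + 7979 = 37114, q_12 = 1*2001 + 548 = 2549.
  i=13: a_13=1, p_13 = 1*37114 + 29135 = 66249, q_13 = 1*2549 + 2001 = 4550.
Check: 66249^2 - 212*4550^2 = 4388930001 - 4388930000 = 1, so (x, y) = (66249, 4550) solves the equation, and by the theorem it is the least positive solution.

(x, y) = (66249, 4550)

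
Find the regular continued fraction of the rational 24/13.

[1; 1, 5, 2]

Run the Euclidean algorithm on 24 and 13; the successive quotients are the partial quotients a_0, a_1, ... (each step inverts the fractional part left over by the previous one):
  24 = 1*13 + 11, so a_0 = 1.
  13 = 1*11 + 2, so a_1 = 1.
  11 = 5*2 + 1, so a_2 = 5.
  2 = 2*1 + 0, so a_3 = 2.
The remainder reaches 0 after 4 divisions, so the expansion has 4 partial quotients, read off in order.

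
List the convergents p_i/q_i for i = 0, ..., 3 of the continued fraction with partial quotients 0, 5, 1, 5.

Using the convergent recurrence p_i = a_i*p_{i-1} + p_{i-2}, q_i = a_i*q_{i-1} + q_{i-2} with p_{-2}=0, p_{-1}=1, q_{-2}=1, q_{-1}=0:
  i=0: a_0=0, p_0 = 0*1 + 0 = 0, q_0 = 0*0 + 1 = 1.
  i=1: a_1=5, p_1 = 5*0 + 1 = 1, q_1 = 5*1 + 0 = 5.
  i=2: a_2=1, p_2 = 1*1 + 0 = 1, q_2 = 1*5 + 1 = 6.
  i=3: a_3=5, p_3 = 5*1 + 1 = 6, q_3 = 5*6 + 5 = 35.

0/1, 1/5, 1/6, 6/35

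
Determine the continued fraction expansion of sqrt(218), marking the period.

Write x_i = (sqrt(218) + m_i)/d_i with (m_0, d_0) = (0, 1). a_0 = floor(sqrt(218)) = 14, since 14^2 = 196 <= 218 < 225 = 15^2.
Iterate m_{i+1} = d_i*a_i - m_i, d_{i+1} = (218 - m_{i+1}^2)/d_i, a_{i+1} = floor((a_0 + m_{i+1})/d_{i+1}):
  m_1 = 1*14 - 0 = 14, d_1 = (218 - 14^2)/1 = 22/1 = 22, a_1 = floor((14 + 14)/22) = 1.
  m_2 = 22*1 - 14 = 8, d_2 = (218 - 8^2)/22 = 154/22 = 7, a_2 = floor((14 + 8)/7) = 3.
  m_3 = 7*3 - 8 = 13, d_3 = (218 - 13^2)/7 = 49/7 = 7, a_3 = floor((14 + 13)/7) = 3.
  m_4 = 7*3 - 13 = 8, d_4 = (218 - 8^2)/7 = 154/7 = 22, a_4 = floor((14 + 8)/22) = 1.
  m_5 = 22*1 - 8 = 14, d_5 = (218 - 14^2)/22 = 22/22 = 1, a_5 = floor((14 + 14)/1) = 28.
  m_6 = 1*28 - 14 = 14, d_6 = (218 - 14^2)/1 = 22/1 = 22: (m_6, d_6) = (m_1, d_1) = (14, 22), so from here the quotients repeat a_1, ..., a_5; the period length is 5.
Hence the expansion of sqrt(218) is a_0 = 14 followed by the repeating block 1, 3, 3, 1, 28 (period 5).

[14; (1, 3, 3, 1, 28)]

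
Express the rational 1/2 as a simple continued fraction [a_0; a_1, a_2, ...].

Run the Euclidean algorithm on 1 and 2; the successive quotients are the partial quotients a_0, a_1, ... (each step inverts the fractional part left over by the previous one):
  1 = 0*2 + 1, so a_0 = 0.
  2 = 2*1 + 0, so a_1 = 2.
The remainder reaches 0 after 2 divisions, so the expansion has 2 partial quotients, read off in order.

[0; 2]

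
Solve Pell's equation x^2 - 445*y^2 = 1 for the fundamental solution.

First expand sqrt(445) as a continued fraction. With x_i = (sqrt(445) + m_i)/d_i and (m_0, d_0) = (0, 1): a_0 = floor(sqrt(445)) = 21, since 21^2 = 441 <= 445 < 484 = 22^2.
Iterate m_{i+1} = d_i*a_i - m_i, d_{i+1} = (445 - m_{i+1}^2)/d_i, a_{i+1} = floor((a_0 + m_{i+1})/d_{i+1}):
  m_1 = 1*21 - 0 = 21, d_1 = (445 - 21^2)/1 = 4/1 = 4, a_1 = floor((21 + 21)/4) = 10.
  m_2 = 4*10 - 21 = 19, d_2 = (445 - 19^2)/4 = 84/4 = 21, a_2 = floor((21 + 19)/21) = 1.
  m_3 = 21*1 - 19 = 2, d_3 = (445 - 2^2)/21 = 441/21 = 21, a_3 = floor((21 + 2)/21) = 1.
  m_4 = 21*1 - 2 = 19, d_4 = (445 - 19^2)/21 = 84/21 = 4, a_4 = floor((21 + 19)/4) = 10.
  m_5 = 4*10 - 19 = 21, d_5 = (445 - 21^2)/4 = 4/4 = 1, a_5 = floor((21 + 21)/1) = 42.
  m_6 = 1*42 - 21 = 21, d_6 = (445 - 21^2)/1 = 4/1 = 4: (m_6, d_6) = (m_1, d_1) = (21, 4), so from here the quotients repeat a_1, ..., a_5; the period length is 5.
So sqrt(445) = [21; (10, 1, 1, 10, 42)] with period length k = 5.
k is odd, so (p_{k-1}, q_{k-1}) only solves x^2 - 445y^2 = -1 and the fundamental solution of x^2 - 445y^2 = 1 is (p_{2k-1}, q_{2k-1}) = (p_9, q_9); compute convergents through index 9, running through the period twice.
Convergents (p_i = a_i*p_{i-1} + p_{i-2}, q_i = a_i*q_{i-1} + q_{i-2} with p_{-2}=0, p_{-1}=1, q_{-2}=1, q_{-1}=0):
  i=0: a_0=21, p_0 = 21*1 + 0 = 21, q_0 = 21*0 + 1 = 1.
  i=1: a_1=10, p_1 = 10*21 + 1 = 211, q_1 = 10*1 + 0 = 10.
  i=2: a_2=1, p_2 = 1*211 + 21 = 232, q_2 = 1*10 + 1 = 11.
  i=3: a_3=1, p_3 = 1*232 + 211 = 443, q_3 = 1*11 + 10 = 21.
  i=4: a_4=10, p_4 = 10*443 + 232 = 4662, q_4 = 10*21 + 11 = 221.
  i=5: a_5=42, p_5 = 42*4662 + 443 = 196247, q_5 = 42*221 + 21 = 9303.
  i=6: a_6=10, p_6 = 10*196247 + 4662 = 1967132, q_6 = 10*9303 + 221 = 93251.
  i=7: a_7=1, p_7 = 1*1967132 + 196247 = 2163379, q_7 = 1*93251 + 9303 = 102554.
  i=8: a_8=1, p_8 = 1*2163379 + 1967132 = 4130511, q_8 = 1*102554 + 93251 = 195805.
  i=9: a_9=10, p_9 = 10*4130511 + 2163379 = 43468489, q_9 = 10*195805 + 102554 = 2060604.
Indeed p_4^2 - 445*q_4^2 = 21734244 - 21734245 = -1, not +1.
Check: 43468489^2 - 445*2060604^2 = 1889509535943121 - 1889509535943120 = 1, so (x, y) = (43468489, 2060604) solves the equation, and by the theorem it is the least positive solution.

(x, y) = (43468489, 2060604)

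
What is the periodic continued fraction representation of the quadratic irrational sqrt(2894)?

Write x_i = (sqrt(2894) + m_i)/d_i with (m_0, d_0) = (0, 1). a_0 = floor(sqrt(2894)) = 53, since 53^2 = 2809 <= 2894 < 2916 = 54^2.
Iterate m_{i+1} = d_i*a_i - m_i, d_{i+1} = (2894 - m_{i+1}^2)/d_i, a_{i+1} = floor((a_0 + m_{i+1})/d_{i+1}):
  m_1 = 1*53 - 0 = 53, d_1 = (2894 - 53^2)/1 = 85/1 = 85, a_1 = floor((53 + 53)/85) = 1.
  m_2 = 85*1 - 53 = 32, d_2 = (2894 - 32^2)/85 = 1870/85 = 22, a_2 = floor((53 + 32)/22) = 3.
  m_3 = 22*3 - 32 = 34, d_3 = (2894 - 34^2)/22 = 1738/22 = 79, a_3 = floor((53 + 34)/79) = 1.
  m_4 = 79*1 - 34 = 45, d_4 = (2894 - 45^2)/79 = 869/79 = 11, a_4 = floor((53 + 45)/11) = 8.
  m_5 = 11*8 - 45 = 43, d_5 = (2894 - 43^2)/11 = 1045/11 = 95, a_5 = floor((53 + 43)/95) = 1.
  m_6 = 95*1 - 43 = 52, d_6 = (2894 - 52^2)/95 = 190/95 = 2, a_6 = floor((53 + 52)/2) = 52.
  m_7 = 2*52 - 52 = 52, d_7 = (2894 - 52^2)/2 = 190/2 = 95, a_7 = floor((53 + 52)/95) = 1.
  m_8 = 95*1 - 52 = 43, d_8 = (2894 - 43^2)/95 = 1045/95 = 11, a_8 = floor((53 + 43)/11) = 8.
  m_9 = 11*8 - 43 = 45, d_9 = (2894 - 45^2)/11 = 869/11 = 79, a_9 = floor((53 + 45)/79) = 1.
  m_10 = 79*1 - 45 = 34, d_10 = (2894 - 34^2)/79 = 1738/79 = 22, a_10 = floor((53 + 34)/22) = 3.
  m_11 = 22*3 - 34 = 32, d_11 = (2894 - 32^2)/22 = 1870/22 = 85, a_11 = floor((53 + 32)/85) = 1.
  m_12 = 85*1 - 32 = 53, d_12 = (2894 - 53^2)/85 = 85/85 = 1, a_12 = floor((53 + 53)/1) = 106.
  m_13 = 1*106 - 53 = 53, d_13 = (2894 - 53^2)/1 = 85/1 = 85: (m_13, d_13) = (m_1, d_1) = (53, 85), so from here the quotients repeat a_1, ..., a_12; the period length is 12.
Hence the expansion of sqrt(2894) is a_0 = 53 followed by the repeating block 1, 3, 1, 8, 1, 52, 1, 8, 1, 3, 1, 106 (period 12).

[53; (1, 3, 1, 8, 1, 52, 1, 8, 1, 3, 1, 106)]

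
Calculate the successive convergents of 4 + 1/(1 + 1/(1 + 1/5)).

4/1, 5/1, 9/2, 50/11

Using the convergent recurrence p_i = a_i*p_{i-1} + p_{i-2}, q_i = a_i*q_{i-1} + q_{i-2} with p_{-2}=0, p_{-1}=1, q_{-2}=1, q_{-1}=0:
  i=0: a_0=4, p_0 = 4*1 + 0 = 4, q_0 = 4*0 + 1 = 1.
  i=1: a_1=1, p_1 = 1*4 + 1 = 5, q_1 = 1*1 + 0 = 1.
  i=2: a_2=1, p_2 = 1*5 + 4 = 9, q_2 = 1*1 + 1 = 2.
  i=3: a_3=5, p_3 = 5*9 + 5 = 50, q_3 = 5*2 + 1 = 11.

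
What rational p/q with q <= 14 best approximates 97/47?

29/14

Expand x = 97/47 as a continued fraction with the Euclidean algorithm:
  97 = 2*47 + 3, so a_0 = 2.
  47 = 15*3 + 2, so a_1 = 15.
  3 = 1*2 + 1, so a_2 = 1.
  2 = 2*1 + 0, so a_3 = 2.
so x = [2; 15, 1, 2].
Convergents (p_i = a_i*p_{i-1} + p_{i-2}, q_i = a_i*q_{i-1} + q_{i-2} with p_{-2}=0, p_{-1}=1, q_{-2}=1, q_{-1}=0), until the denominator exceeds 14:
  i=0: a_0=2, p_0 = 2*1 + 0 = 2, q_0 = 2*0 + 1 = 1.
  i=1: a_1=15, p_1 = 15*2 + 1 = 31, q_1 = 15*1 + 0 = 15.
q_1 = 15 > 14, so the last convergent with denominator <= 14 is p_0/q_0 = 2/1.
The closest fraction with denominator <= 14 is either p_0/q_0 or the intermediate fraction (k*p_0 + p_{-1})/(k*q_0 + q_{-1}) with the largest k >= 1 whose denominator stays <= 14; these approach x as k grows, and every other convergent or intermediate fraction in range is farther away.
Largest k: floor((14 - q_{-1})/q_0) = floor((14 - 0)/1) = 14 (using the seeds p_{-1} = 1, q_{-1} = 0).
That gives (14*2 + 1)/(14*1 + 0) = 29/14.
Compare the errors: |x - 2/1| = |97*1 - 2*47|/(47*1) = 3/47, and |x - 29/14| = |97*14 - 29*47|/(47*14) = 5/658.
Cross-multiplying, 5*47 = 235 < 1974 = 3*658, so 5/658 is smaller: the intermediate fraction 29/14 is closer to x than 2/1.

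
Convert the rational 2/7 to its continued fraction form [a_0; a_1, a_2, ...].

Run the Euclidean algorithm on 2 and 7; the successive quotients are the partial quotients a_0, a_1, ... (each step inverts the fractional part left over by the previous one):
  2 = 0*7 + 2, so a_0 = 0.
  7 = 3*2 + 1, so a_1 = 3.
  2 = 2*1 + 0, so a_2 = 2.
The remainder reaches 0 after 3 divisions, so the expansion has 3 partial quotients, read off in order.

[0; 3, 2]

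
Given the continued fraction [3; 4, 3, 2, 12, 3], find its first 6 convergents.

Using the convergent recurrence p_i = a_i*p_{i-1} + p_{i-2}, q_i = a_i*q_{i-1} + q_{i-2} with p_{-2}=0, p_{-1}=1, q_{-2}=1, q_{-1}=0:
  i=0: a_0=3, p_0 = 3*1 + 0 = 3, q_0 = 3*0 + 1 = 1.
  i=1: a_1=4, p_1 = 4*3 + 1 = 13, q_1 = 4*1 + 0 = 4.
  i=2: a_2=3, p_2 = 3*13 + 3 = 42, q_2 = 3*4 + 1 = 13.
  i=3: a_3=2, p_3 = 2*42 + 13 = 97, q_3 = 2*13 + 4 = 30.
  i=4: a_4=12, p_4 = 12*97 + 42 = 1206, q_4 = 12*30 + 13 = 373.
  i=5: a_5=3, p_5 = 3*1206 + 97 = 3715, q_5 = 3*373 + 30 = 1149.

3/1, 13/4, 42/13, 97/30, 1206/373, 3715/1149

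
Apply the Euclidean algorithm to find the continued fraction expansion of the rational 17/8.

[2; 8]

Run the Euclidean algorithm on 17 and 8; the successive quotients are the partial quotients a_0, a_1, ... (each step inverts the fractional part left over by the previous one):
  17 = 2*8 + 1, so a_0 = 2.
  8 = 8*1 + 0, so a_1 = 8.
The remainder reaches 0 after 2 divisions, so the expansion has 2 partial quotients, read off in order.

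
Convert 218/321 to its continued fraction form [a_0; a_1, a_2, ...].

Run the Euclidean algorithm on 218 and 321; the successive quotients are the partial quotients a_0, a_1, ... (each step inverts the fractional part left over by the previous one):
  218 = 0*321 + 218, so a_0 = 0.
  321 = 1*218 + 103, so a_1 = 1.
  218 = 2*103 + 12, so a_2 = 2.
  103 = 8*12 + 7, so a_3 = 8.
  12 = 1*7 + 5, so a_4 = 1.
  7 = 1*5 + 2, so a_5 = 1.
  5 = 2*2 + 1, so a_6 = 2.
  2 = 2*1 + 0, so a_7 = 2.
The remainder reaches 0 after 8 divisions, so the expansion has 8 partial quotients, read off in order.

[0; 1, 2, 8, 1, 1, 2, 2]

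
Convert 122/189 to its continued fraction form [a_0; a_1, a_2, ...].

[0; 1, 1, 1, 4, 1, 1, 2, 2]

Run the Euclidean algorithm on 122 and 189; the successive quotients are the partial quotients a_0, a_1, ... (each step inverts the fractional part left over by the previous one):
  122 = 0*189 + 122, so a_0 = 0.
  189 = 1*122 + 67, so a_1 = 1.
  122 = 1*67 + 55, so a_2 = 1.
  67 = 1*55 + 12, so a_3 = 1.
  55 = 4*12 + 7, so a_4 = 4.
  12 = 1*7 + 5, so a_5 = 1.
  7 = 1*5 + 2, so a_6 = 1.
  5 = 2*2 + 1, so a_7 = 2.
  2 = 2*1 + 0, so a_8 = 2.
The remainder reaches 0 after 9 divisions, so the expansion has 9 partial quotients, read off in order.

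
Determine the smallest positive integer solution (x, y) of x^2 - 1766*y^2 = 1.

First expand sqrt(1766) as a continued fraction. With x_i = (sqrt(1766) + m_i)/d_i and (m_0, d_0) = (0, 1): a_0 = floor(sqrt(1766)) = 42, since 42^2 = 1764 <= 1766 < 1849 = 43^2.
Iterate m_{i+1} = d_i*a_i - m_i, d_{i+1} = (1766 - m_{i+1}^2)/d_i, a_{i+1} = floor((a_0 + m_{i+1})/d_{i+1}):
  m_1 = 1*42 - 0 = 42, d_1 = (1766 - 42^2)/1 = 2/1 = 2, a_1 = floor((42 + 42)/2) = 42.
  m_2 = 2*42 - 42 = 42, d_2 = (1766 - 42^2)/2 = 2/2 = 1, a_2 = floor((42 + 42)/1) = 84.
  m_3 = 1*84 - 42 = 42, d_3 = (1766 - 42^2)/1 = 2/1 = 2: (m_3, d_3) = (m_1, d_1) = (42, 2), so from here the quotients repeat a_1, a_2; the period length is 2.
So sqrt(1766) = [42; (42, 84)] with period length k = 2.
k is even, so the fundamental solution of x^2 - 1766y^2 = 1 is (p_{k-1}, q_{k-1}) = (p_1, q_1); compute convergents through index 1.
Convergents (p_i = a_i*p_{i-1} + p_{i-2}, q_i = a_i*q_{i-1} + q_{i-2} with p_{-2}=0, p_{-1}=1, q_{-2}=1, q_{-1}=0):
  i=0: a_0=42, p_0 = 42*1 + 0 = 42, q_0 = 42*0 + 1 = 1.
  i=1: a_1=42, p_1 = 42*42 + 1 = 1765, q_1 = 42*1 + 0 = 42.
Check: 1765^2 - 1766*42^2 = 3115225 - 3115224 = 1, so (x, y) = (1765, 42) solves the equation, and by the theorem it is the least positive solution.

(x, y) = (1765, 42)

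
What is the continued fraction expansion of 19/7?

Run the Euclidean algorithm on 19 and 7; the successive quotients are the partial quotients a_0, a_1, ... (each step inverts the fractional part left over by the previous one):
  19 = 2*7 + 5, so a_0 = 2.
  7 = 1*5 + 2, so a_1 = 1.
  5 = 2*2 + 1, so a_2 = 2.
  2 = 2*1 + 0, so a_3 = 2.
The remainder reaches 0 after 4 divisions, so the expansion has 4 partial quotients, read off in order.

[2; 1, 2, 2]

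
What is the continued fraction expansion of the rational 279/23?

[12; 7, 1, 2]

Run the Euclidean algorithm on 279 and 23; the successive quotients are the partial quotients a_0, a_1, ... (each step inverts the fractional part left over by the previous one):
  279 = 12*23 + 3, so a_0 = 12.
  23 = 7*3 + 2, so a_1 = 7.
  3 = 1*2 + 1, so a_2 = 1.
  2 = 2*1 + 0, so a_3 = 2.
The remainder reaches 0 after 4 divisions, so the expansion has 4 partial quotients, read off in order.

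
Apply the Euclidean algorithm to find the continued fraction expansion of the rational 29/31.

[0; 1, 14, 2]

Run the Euclidean algorithm on 29 and 31; the successive quotients are the partial quotients a_0, a_1, ... (each step inverts the fractional part left over by the previous one):
  29 = 0*31 + 29, so a_0 = 0.
  31 = 1*29 + 2, so a_1 = 1.
  29 = 14*2 + 1, so a_2 = 14.
  2 = 2*1 + 0, so a_3 = 2.
The remainder reaches 0 after 4 divisions, so the expansion has 4 partial quotients, read off in order.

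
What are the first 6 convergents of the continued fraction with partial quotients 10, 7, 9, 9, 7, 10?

10/1, 71/7, 649/64, 5912/583, 42033/4145, 426242/42033

Using the convergent recurrence p_i = a_i*p_{i-1} + p_{i-2}, q_i = a_i*q_{i-1} + q_{i-2} with p_{-2}=0, p_{-1}=1, q_{-2}=1, q_{-1}=0:
  i=0: a_0=10, p_0 = 10*1 + 0 = 10, q_0 = 10*0 + 1 = 1.
  i=1: a_1=7, p_1 = 7*10 + 1 = 71, q_1 = 7*1 + 0 = 7.
  i=2: a_2=9, p_2 = 9*71 + 10 = 649, q_2 = 9*7 + 1 = 64.
  i=3: a_3=9, p_3 = 9*649 + 71 = 5912, q_3 = 9*64 + 7 = 583.
  i=4: a_4=7, p_4 = 7*5912 + 649 = 42033, q_4 = 7*583 + 64 = 4145.
  i=5: a_5=10, p_5 = 10*42033 + 5912 = 426242, q_5 = 10*4145 + 583 = 42033.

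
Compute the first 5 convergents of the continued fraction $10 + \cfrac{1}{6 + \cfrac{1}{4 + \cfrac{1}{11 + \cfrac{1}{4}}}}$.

Using the convergent recurrence p_i = a_i*p_{i-1} + p_{i-2}, q_i = a_i*q_{i-1} + q_{i-2} with p_{-2}=0, p_{-1}=1, q_{-2}=1, q_{-1}=0:
  i=0: a_0=10, p_0 = 10*1 + 0 = 10, q_0 = 10*0 + 1 = 1.
  i=1: a_1=6, p_1 = 6*10 + 1 = 61, q_1 = 6*1 + 0 = 6.
  i=2: a_2=4, p_2 = 4*61 + 10 = 254, q_2 = 4*6 + 1 = 25.
  i=3: a_3=11, p_3 = 11*254 + 61 = 2855, q_3 = 11*25 + 6 = 281.
  i=4: a_4=4, p_4 = 4*2855 + 254 = 11674, q_4 = 4*281 + 25 = 1149.

10/1, 61/6, 254/25, 2855/281, 11674/1149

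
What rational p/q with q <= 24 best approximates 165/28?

112/19

Expand x = 165/28 as a continued fraction with the Euclidean algorithm:
  165 = 5*28 + 25, so a_0 = 5.
  28 = 1*25 + 3, so a_1 = 1.
  25 = 8*3 + 1, so a_2 = 8.
  3 = 3*1 + 0, so a_3 = 3.
so x = [5; 1, 8, 3].
Convergents (p_i = a_i*p_{i-1} + p_{i-2}, q_i = a_i*q_{i-1} + q_{i-2} with p_{-2}=0, p_{-1}=1, q_{-2}=1, q_{-1}=0), until the denominator exceeds 24:
  i=0: a_0=5, p_0 = 5*1 + 0 = 5, q_0 = 5*0 + 1 = 1.
  i=1: a_1=1, p_1 = 1*5 + 1 = 6, q_1 = 1*1 + 0 = 1.
  i=2: a_2=8, p_2 = 8*6 + 5 = 53, q_2 = 8*1 + 1 = 9.
  i=3: a_3=3, p_3 = 3*53 + 6 = 165, q_3 = 3*9 + 1 = 28.
q_3 = 28 > 24, so the last convergent with denominator <= 24 is p_2/q_2 = 53/9.
The closest fraction with denominator <= 24 is either p_2/q_2 or the intermediate fraction (k*p_2 + p_1)/(k*q_2 + q_1) with the largest k >= 1 whose denominator stays <= 24; these approach x as k grows, and every other convergent or intermediate fraction in range is farther away.
Largest k: floor((24 - q_1)/q_2) = floor((24 - 1)/9) = 2.
That gives (2*53 + 6)/(2*9 + 1) = 112/19.
Compare the errors: |x - 53/9| = |165*9 - 53*28|/(28*9) = 1/252, and |x - 112/19| = |165*19 - 112*28|/(28*19) = 1/532.
Cross-multiplying, 1*252 = 252 < 532 = 1*532, so 1/532 is smaller: the intermediate fraction 112/19 is closer to x than 53/9.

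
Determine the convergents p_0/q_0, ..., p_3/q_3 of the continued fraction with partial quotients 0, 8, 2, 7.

0/1, 1/8, 2/17, 15/127

Using the convergent recurrence p_i = a_i*p_{i-1} + p_{i-2}, q_i = a_i*q_{i-1} + q_{i-2} with p_{-2}=0, p_{-1}=1, q_{-2}=1, q_{-1}=0:
  i=0: a_0=0, p_0 = 0*1 + 0 = 0, q_0 = 0*0 + 1 = 1.
  i=1: a_1=8, p_1 = 8*0 + 1 = 1, q_1 = 8*1 + 0 = 8.
  i=2: a_2=2, p_2 = 2*1 + 0 = 2, q_2 = 2*8 + 1 = 17.
  i=3: a_3=7, p_3 = 7*2 + 1 = 15, q_3 = 7*17 + 8 = 127.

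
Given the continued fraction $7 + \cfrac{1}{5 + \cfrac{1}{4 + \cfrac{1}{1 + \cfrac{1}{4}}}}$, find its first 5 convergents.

7/1, 36/5, 151/21, 187/26, 899/125

Using the convergent recurrence p_i = a_i*p_{i-1} + p_{i-2}, q_i = a_i*q_{i-1} + q_{i-2} with p_{-2}=0, p_{-1}=1, q_{-2}=1, q_{-1}=0:
  i=0: a_0=7, p_0 = 7*1 + 0 = 7, q_0 = 7*0 + 1 = 1.
  i=1: a_1=5, p_1 = 5*7 + 1 = 36, q_1 = 5*1 + 0 = 5.
  i=2: a_2=4, p_2 = 4*36 + 7 = 151, q_2 = 4*5 + 1 = 21.
  i=3: a_3=1, p_3 = 1*151 + 36 = 187, q_3 = 1*21 + 5 = 26.
  i=4: a_4=4, p_4 = 4*187 + 151 = 899, q_4 = 4*26 + 21 = 125.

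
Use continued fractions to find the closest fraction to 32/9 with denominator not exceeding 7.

Expand x = 32/9 as a continued fraction with the Euclidean algorithm:
  32 = 3*9 + 5, so a_0 = 3.
  9 = 1*5 + 4, so a_1 = 1.
  5 = 1*4 + 1, so a_2 = 1.
  4 = 4*1 + 0, so a_3 = 4.
so x = [3; 1, 1, 4].
Convergents (p_i = a_i*p_{i-1} + p_{i-2}, q_i = a_i*q_{i-1} + q_{i-2} with p_{-2}=0, p_{-1}=1, q_{-2}=1, q_{-1}=0), until the denominator exceeds 7:
  i=0: a_0=3, p_0 = 3*1 + 0 = 3, q_0 = 3*0 + 1 = 1.
  i=1: a_1=1, p_1 = 1*3 + 1 = 4, q_1 = 1*1 + 0 = 1.
  i=2: a_2=1, p_2 = 1*4 + 3 = 7, q_2 = 1*1 + 1 = 2.
  i=3: a_3=4, p_3 = 4*7 + 4 = 32, q_3 = 4*2 + 1 = 9.
q_3 = 9 > 7, so the last convergent with denominator <= 7 is p_2/q_2 = 7/2.
The closest fraction with denominator <= 7 is either p_2/q_2 or the intermediate fraction (k*p_2 + p_1)/(k*q_2 + q_1) with the largest k >= 1 whose denominator stays <= 7; these approach x as k grows, and every other convergent or intermediate fraction in range is farther away.
Largest k: floor((7 - q_1)/q_2) = floor((7 - 1)/2) = 3.
That gives (3*7 + 4)/(3*2 + 1) = 25/7.
Compare the errors: |x - 7/2| = |32*2 - 7*9|/(9*2) = 1/18, and |x - 25/7| = |32*7 - 25*9|/(9*7) = 1/63.
Cross-multiplying, 1*18 = 18 < 63 = 1*63, so 1/63 is smaller: the intermediate fraction 25/7 is closer to x than 7/2.

25/7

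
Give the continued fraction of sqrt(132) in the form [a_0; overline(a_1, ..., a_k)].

[11; overline(2, 22)]

Write x_i = (sqrt(132) + m_i)/d_i with (m_0, d_0) = (0, 1). a_0 = floor(sqrt(132)) = 11, since 11^2 = 121 <= 132 < 144 = 12^2.
Iterate m_{i+1} = d_i*a_i - m_i, d_{i+1} = (132 - m_{i+1}^2)/d_i, a_{i+1} = floor((a_0 + m_{i+1})/d_{i+1}):
  m_1 = 1*11 - 0 = 11, d_1 = (132 - 11^2)/1 = 11/1 = 11, a_1 = floor((11 + 11)/11) = 2.
  m_2 = 11*2 - 11 = 11, d_2 = (132 - 11^2)/11 = 11/11 = 1, a_2 = floor((11 + 11)/1) = 22.
  m_3 = 1*22 - 11 = 11, d_3 = (132 - 11^2)/1 = 11/1 = 11: (m_3, d_3) = (m_1, d_1) = (11, 11), so from here the quotients repeat a_1, a_2; the period length is 2.
Hence the expansion of sqrt(132) is a_0 = 11 followed by the repeating block 2, 22 (period 2).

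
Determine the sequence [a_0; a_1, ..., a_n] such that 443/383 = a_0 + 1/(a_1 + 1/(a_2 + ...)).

[1; 6, 2, 1, 1, 1, 1, 4]

Run the Euclidean algorithm on 443 and 383; the successive quotients are the partial quotients a_0, a_1, ... (each step inverts the fractional part left over by the previous one):
  443 = 1*383 + 60, so a_0 = 1.
  383 = 6*60 + 23, so a_1 = 6.
  60 = 2*23 + 14, so a_2 = 2.
  23 = 1*14 + 9, so a_3 = 1.
  14 = 1*9 + 5, so a_4 = 1.
  9 = 1*5 + 4, so a_5 = 1.
  5 = 1*4 + 1, so a_6 = 1.
  4 = 4*1 + 0, so a_7 = 4.
The remainder reaches 0 after 8 divisions, so the expansion has 8 partial quotients, read off in order.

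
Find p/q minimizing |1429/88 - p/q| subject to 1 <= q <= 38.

341/21

Expand x = 1429/88 as a continued fraction with the Euclidean algorithm:
  1429 = 16*88 + 21, so a_0 = 16.
  88 = 4*21 + 4, so a_1 = 4.
  21 = 5*4 + 1, so a_2 = 5.
  4 = 4*1 + 0, so a_3 = 4.
so x = [16; 4, 5, 4].
Convergents (p_i = a_i*p_{i-1} + p_{i-2}, q_i = a_i*q_{i-1} + q_{i-2} with p_{-2}=0, p_{-1}=1, q_{-2}=1, q_{-1}=0), until the denominator exceeds 38:
  i=0: a_0=16, p_0 = 16*1 + 0 = 16, q_0 = 16*0 + 1 = 1.
  i=1: a_1=4, p_1 = 4*16 + 1 = 65, q_1 = 4*1 + 0 = 4.
  i=2: a_2=5, p_2 = 5*65 + 16 = 341, q_2 = 5*4 + 1 = 21.
  i=3: a_3=4, p_3 = 4*341 + 65 = 1429, q_3 = 4*21 + 4 = 88.
q_3 = 88 > 38, so the last convergent with denominator <= 38 is p_2/q_2 = 341/21.
The closest fraction with denominator <= 38 is either p_2/q_2 or the intermediate fraction (k*p_2 + p_1)/(k*q_2 + q_1) with the largest k >= 1 whose denominator stays <= 38; these approach x as k grows, and every other convergent or intermediate fraction in range is farther away.
Largest k: floor((38 - q_1)/q_2) = floor((38 - 4)/21) = 1.
That gives (1*341 + 65)/(1*21 + 4) = 406/25.
Compare the errors: |x - 341/21| = |1429*21 - 341*88|/(88*21) = 1/1848, and |x - 406/25| = |1429*25 - 406*88|/(88*25) = 3/2200.
Cross-multiplying, 1*2200 = 2200 < 5544 = 3*1848, so 1/1848 is smaller: the convergent 341/21 is closer to x than 406/25.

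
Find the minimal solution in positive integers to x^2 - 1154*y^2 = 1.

(x, y) = (1155, 34)

First expand sqrt(1154) as a continued fraction. With x_i = (sqrt(1154) + m_i)/d_i and (m_0, d_0) = (0, 1): a_0 = floor(sqrt(1154)) = 33, since 33^2 = 1089 <= 1154 < 1156 = 34^2.
Iterate m_{i+1} = d_i*a_i - m_i, d_{i+1} = (1154 - m_{i+1}^2)/d_i, a_{i+1} = floor((a_0 + m_{i+1})/d_{i+1}):
  m_1 = 1*33 - 0 = 33, d_1 = (1154 - 33^2)/1 = 65/1 = 65, a_1 = floor((33 + 33)/65) = 1.
  m_2 = 65*1 - 33 = 32, d_2 = (1154 - 32^2)/65 = 130/65 = 2, a_2 = floor((33 + 32)/2) = 32.
  m_3 = 2*32 - 32 = 32, d_3 = (1154 - 32^2)/2 = 130/2 = 65, a_3 = floor((33 + 32)/65) = 1.
  m_4 = 65*1 - 32 = 33, d_4 = (1154 - 33^2)/65 = 65/65 = 1, a_4 = floor((33 + 33)/1) = 66.
  m_5 = 1*66 - 33 = 33, d_5 = (1154 - 33^2)/1 = 65/1 = 65: (m_5, d_5) = (m_1, d_1) = (33, 65), so from here the quotients repeat a_1, ..., a_4; the period length is 4.
So sqrt(1154) = [33; (1, 32, 1, 66)] with period length k = 4.
k is even, so the fundamental solution of x^2 - 1154y^2 = 1 is (p_{k-1}, q_{k-1}) = (p_3, q_3); compute convergents through index 3.
Convergents (p_i = a_i*p_{i-1} + p_{i-2}, q_i = a_i*q_{i-1} + q_{i-2} with p_{-2}=0, p_{-1}=1, q_{-2}=1, q_{-1}=0):
  i=0: a_0=33, p_0 = 33*1 + 0 = 33, q_0 = 33*0 + 1 = 1.
  i=1: a_1=1, p_1 = 1*33 + 1 = 34, q_1 = 1*1 + 0 = 1.
  i=2: a_2=32, p_2 = 32*34 + 33 = 1121, q_2 = 32*1 + 1 = 33.
  i=3: a_3=1, p_3 = 1*1121 + 34 = 1155, q_3 = 1*33 + 1 = 34.
Check: 1155^2 - 1154*34^2 = 1334025 - 1334024 = 1, so (x, y) = (1155, 34) solves the equation, and by the theorem it is the least positive solution.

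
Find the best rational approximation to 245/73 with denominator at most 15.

47/14

Expand x = 245/73 as a continued fraction with the Euclidean algorithm:
  245 = 3*73 + 26, so a_0 = 3.
  73 = 2*26 + 21, so a_1 = 2.
  26 = 1*21 + 5, so a_2 = 1.
  21 = 4*5 + 1, so a_3 = 4.
  5 = 5*1 + 0, so a_4 = 5.
so x = [3; 2, 1, 4, 5].
Convergents (p_i = a_i*p_{i-1} + p_{i-2}, q_i = a_i*q_{i-1} + q_{i-2} with p_{-2}=0, p_{-1}=1, q_{-2}=1, q_{-1}=0), until the denominator exceeds 15:
  i=0: a_0=3, p_0 = 3*1 + 0 = 3, q_0 = 3*0 + 1 = 1.
  i=1: a_1=2, p_1 = 2*3 + 1 = 7, q_1 = 2*1 + 0 = 2.
  i=2: a_2=1, p_2 = 1*7 + 3 = 10, q_2 = 1*2 + 1 = 3.
  i=3: a_3=4, p_3 = 4*10 + 7 = 47, q_3 = 4*3 + 2 = 14.
  i=4: a_4=5, p_4 = 5*47 + 10 = 245, q_4 = 5*14 + 3 = 73.
q_4 = 73 > 15, so the last convergent with denominator <= 15 is p_3/q_3 = 47/14.
The closest fraction with denominator <= 15 is either p_3/q_3 or the intermediate fraction (k*p_3 + p_2)/(k*q_3 + q_2) with the largest k >= 1 whose denominator stays <= 15; these approach x as k grows, and every other convergent or intermediate fraction in range is farther away.
Largest k: floor((15 - q_2)/q_3) = floor((15 - 3)/14) = 0.
Since k = 0, no intermediate fraction beyond p_3/q_3 has denominator <= 15, so the convergent 47/14 is the closest (its error is |245*14 - 47*73|/(73*14) = 1/1022).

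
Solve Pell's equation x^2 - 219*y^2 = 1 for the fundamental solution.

First expand sqrt(219) as a continued fraction. With x_i = (sqrt(219) + m_i)/d_i and (m_0, d_0) = (0, 1): a_0 = floor(sqrt(219)) = 14, since 14^2 = 196 <= 219 < 225 = 15^2.
Iterate m_{i+1} = d_i*a_i - m_i, d_{i+1} = (219 - m_{i+1}^2)/d_i, a_{i+1} = floor((a_0 + m_{i+1})/d_{i+1}):
  m_1 = 1*14 - 0 = 14, d_1 = (219 - 14^2)/1 = 23/1 = 23, a_1 = floor((14 + 14)/23) = 1.
  m_2 = 23*1 - 14 = 9, d_2 = (219 - 9^2)/23 = 138/23 = 6, a_2 = floor((14 + 9)/6) = 3.
  m_3 = 6*3 - 9 = 9, d_3 = (219 - 9^2)/6 = 138/6 = 23, a_3 = floor((14 + 9)/23) = 1.
  m_4 = 23*1 - 9 = 14, d_4 = (219 - 14^2)/23 = 23/23 = 1, a_4 = floor((14 + 14)/1) = 28.
  m_5 = 1*28 - 14 = 14, d_5 = (219 - 14^2)/1 = 23/1 = 23: (m_5, d_5) = (m_1, d_1) = (14, 23), so from here the quotients repeat a_1, ..., a_4; the period length is 4.
So sqrt(219) = [14; (1, 3, 1, 28)] with period length k = 4.
k is even, so the fundamental solution of x^2 - 219y^2 = 1 is (p_{k-1}, q_{k-1}) = (p_3, q_3); compute convergents through index 3.
Convergents (p_i = a_i*p_{i-1} + p_{i-2}, q_i = a_i*q_{i-1} + q_{i-2} with p_{-2}=0, p_{-1}=1, q_{-2}=1, q_{-1}=0):
  i=0: a_0=14, p_0 = 14*1 + 0 = 14, q_0 = 14*0 + 1 = 1.
  i=1: a_1=1, p_1 = 1*14 + 1 = 15, q_1 = 1*1 + 0 = 1.
  i=2: a_2=3, p_2 = 3*15 + 14 = 59, q_2 = 3*1 + 1 = 4.
  i=3: a_3=1, p_3 = 1*59 + 15 = 74, q_3 = 1*4 + 1 = 5.
Check: 74^2 - 219*5^2 = 5476 - 5475 = 1, so (x, y) = (74, 5) solves the equation, and by the theorem it is the least positive solution.

(x, y) = (74, 5)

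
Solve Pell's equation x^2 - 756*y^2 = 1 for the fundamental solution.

First expand sqrt(756) as a continued fraction. With x_i = (sqrt(756) + m_i)/d_i and (m_0, d_0) = (0, 1): a_0 = floor(sqrt(756)) = 27, since 27^2 = 729 <= 756 < 784 = 28^2.
Iterate m_{i+1} = d_i*a_i - m_i, d_{i+1} = (756 - m_{i+1}^2)/d_i, a_{i+1} = floor((a_0 + m_{i+1})/d_{i+1}):
  m_1 = 1*27 - 0 = 27, d_1 = (756 - 27^2)/1 = 27/1 = 27, a_1 = floor((27 + 27)/27) = 2.
  m_2 = 27*2 - 27 = 27, d_2 = (756 - 27^2)/27 = 27/27 = 1, a_2 = floor((27 + 27)/1) = 54.
  m_3 = 1*54 - 27 = 27, d_3 = (756 - 27^2)/1 = 27/1 = 27: (m_3, d_3) = (m_1, d_1) = (27, 27), so from here the quotients repeat a_1, a_2; the period length is 2.
So sqrt(756) = [27; (2, 54)] with period length k = 2.
k is even, so the fundamental solution of x^2 - 756y^2 = 1 is (p_{k-1}, q_{k-1}) = (p_1, q_1); compute convergents through index 1.
Convergents (p_i = a_i*p_{i-1} + p_{i-2}, q_i = a_i*q_{i-1} + q_{i-2} with p_{-2}=0, p_{-1}=1, q_{-2}=1, q_{-1}=0):
  i=0: a_0=27, p_0 = 27*1 + 0 = 27, q_0 = 27*0 + 1 = 1.
  i=1: a_1=2, p_1 = 2*27 + 1 = 55, q_1 = 2*1 + 0 = 2.
Check: 55^2 - 756*2^2 = 3025 - 3024 = 1, so (x, y) = (55, 2) solves the equation, and by the theorem it is the least positive solution.

(x, y) = (55, 2)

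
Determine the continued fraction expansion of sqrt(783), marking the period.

Write x_i = (sqrt(783) + m_i)/d_i with (m_0, d_0) = (0, 1). a_0 = floor(sqrt(783)) = 27, since 27^2 = 729 <= 783 < 784 = 28^2.
Iterate m_{i+1} = d_i*a_i - m_i, d_{i+1} = (783 - m_{i+1}^2)/d_i, a_{i+1} = floor((a_0 + m_{i+1})/d_{i+1}):
  m_1 = 1*27 - 0 = 27, d_1 = (783 - 27^2)/1 = 54/1 = 54, a_1 = floor((27 + 27)/54) = 1.
  m_2 = 54*1 - 27 = 27, d_2 = (783 - 27^2)/54 = 54/54 = 1, a_2 = floor((27 + 27)/1) = 54.
  m_3 = 1*54 - 27 = 27, d_3 = (783 - 27^2)/1 = 54/1 = 54: (m_3, d_3) = (m_1, d_1) = (27, 54), so from here the quotients repeat a_1, a_2; the period length is 2.
Hence the expansion of sqrt(783) is a_0 = 27 followed by the repeating block 1, 54 (period 2).

[27; (1, 54)]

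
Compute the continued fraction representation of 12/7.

[1; 1, 2, 2]

Run the Euclidean algorithm on 12 and 7; the successive quotients are the partial quotients a_0, a_1, ... (each step inverts the fractional part left over by the previous one):
  12 = 1*7 + 5, so a_0 = 1.
  7 = 1*5 + 2, so a_1 = 1.
  5 = 2*2 + 1, so a_2 = 2.
  2 = 2*1 + 0, so a_3 = 2.
The remainder reaches 0 after 4 divisions, so the expansion has 4 partial quotients, read off in order.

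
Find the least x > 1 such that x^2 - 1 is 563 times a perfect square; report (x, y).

First expand sqrt(563) as a continued fraction. With x_i = (sqrt(563) + m_i)/d_i and (m_0, d_0) = (0, 1): a_0 = floor(sqrt(563)) = 23, since 23^2 = 529 <= 563 < 576 = 24^2.
Iterate m_{i+1} = d_i*a_i - m_i, d_{i+1} = (563 - m_{i+1}^2)/d_i, a_{i+1} = floor((a_0 + m_{i+1})/d_{i+1}):
  m_1 = 1*23 - 0 = 23, d_1 = (563 - 23^2)/1 = 34/1 = 34, a_1 = floor((23 + 23)/34) = 1.
  m_2 = 34*1 - 23 = 11, d_2 = (563 - 11^2)/34 = 442/34 = 13, a_2 = floor((23 + 11)/13) = 2.
  m_3 = 13*2 - 11 = 15, d_3 = (563 - 15^2)/13 = 338/13 = 26, a_3 = floor((23 + 15)/26) = 1.
  m_4 = 26*1 - 15 = 11, d_4 = (563 - 11^2)/26 = 442/26 = 17, a_4 = floor((23 + 11)/17) = 2.
  m_5 = 17*2 - 11 = 23, d_5 = (563 - 23^2)/17 = 34/17 = 2, a_5 = floor((23 + 23)/2) = 23.
  m_6 = 2*23 - 23 = 23, d_6 = (563 - 23^2)/2 = 34/2 = 17, a_6 = floor((23 + 23)/17) = 2.
  m_7 = 17*2 - 23 = 11, d_7 = (563 - 11^2)/17 = 442/17 = 26, a_7 = floor((23 + 11)/26) = 1.
  m_8 = 26*1 - 11 = 15, d_8 = (563 - 15^2)/26 = 338/26 = 13, a_8 = floor((23 + 15)/13) = 2.
  m_9 = 13*2 - 15 = 11, d_9 = (563 - 11^2)/13 = 442/13 = 34, a_9 = floor((23 + 11)/34) = 1.
  m_10 = 34*1 - 11 = 23, d_10 = (563 - 23^2)/34 = 34/34 = 1, a_10 = floor((23 + 23)/1) = 46.
  m_11 = 1*46 - 23 = 23, d_11 = (563 - 23^2)/1 = 34/1 = 34: (m_11, d_11) = (m_1, d_1) = (23, 34), so from here the quotients repeat a_1, ..., a_10; the period length is 10.
So sqrt(563) = [23; (1, 2, 1, 2, 23, 2, 1, 2, 1, 46)] with period length k = 10.
k is even, so the fundamental solution of x^2 - 563y^2 = 1 is (p_{k-1}, q_{k-1}) = (p_9, q_9); compute convergents through index 9.
Convergents (p_i = a_i*p_{i-1} + p_{i-2}, q_i = a_i*q_{i-1} + q_{i-2} with p_{-2}=0, p_{-1}=1, q_{-2}=1, q_{-1}=0):
  i=0: a_0=23, p_0 = 23*1 + 0 = 23, q_0 = 23*0 + 1 = 1.
  i=1: a_1=1, p_1 = 1*23 + 1 = 24, q_1 = 1*1 + 0 = 1.
  i=2: a_2=2, p_2 = 2*24 + 23 = 71, q_2 = 2*1 + 1 = 3.
  i=3: a_3=1, p_3 = 1*71 + 24 = 95, q_3 = 1*3 + 1 = 4.
  i=4: a_4=2, p_4 = 2*95 + 71 = 261, q_4 = 2*4 + 3 = 11.
  i=5: a_5=23, p_5 = 23*261 + 95 = 6098, q_5 = 23*11 + 4 = 257.
  i=6: a_6=2, p_6 = 2*6098 + 261 = 12457, q_6 = 2*257 + 11 = 525.
  i=7: a_7=1, p_7 = 1*12457 + 6098 = 18555, q_7 = 1*525 + 257 = 782.
  i=8: a_8=2, p_8 = 2*18555 + 12457 = 49567, q_8 = 2*782 + 525 = 2089.
  i=9: a_9=1, p_9 = 1*49567 + 18555 = 68122, q_9 = 1*2089 + 782 = 2871.
Check: 68122^2 - 563*2871^2 = 4640606884 - 4640606883 = 1, so (x, y) = (68122, 2871) solves the equation, and by the theorem it is the least positive solution.

(x, y) = (68122, 2871)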